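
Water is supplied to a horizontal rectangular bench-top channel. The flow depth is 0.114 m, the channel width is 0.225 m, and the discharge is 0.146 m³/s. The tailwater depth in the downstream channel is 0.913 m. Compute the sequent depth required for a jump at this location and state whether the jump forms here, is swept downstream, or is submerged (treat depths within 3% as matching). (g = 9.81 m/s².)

y₂ = 0.813 m; the jump is submerged

q = Q/b = 0.146/0.225 = 0.649 m²/s; V₁ = q/y₁ = 5.69 m/s. Fr₁ = V₁/√(g·y₁) = 5.38.
Bélanger equation: y₂/y₁ = ½[√(1 + 8Fr₁²) − 1] = ½[√232.8 − 1] = 7.13.
y₂ = 7.13 × 0.114 = 0.813 m.
Tailwater y_tw = 0.913 m: y_tw > y₂, so the jump is submerged.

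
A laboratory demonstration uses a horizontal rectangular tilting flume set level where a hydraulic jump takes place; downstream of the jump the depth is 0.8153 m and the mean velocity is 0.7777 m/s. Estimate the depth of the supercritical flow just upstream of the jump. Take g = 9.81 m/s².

y₁ = 0.1088 m

Fr₂ = V₂/√(g·y₂) = 0.7777/√(9.81×0.8153) = 0.2750.
The Bélanger relation is symmetric: y₁/y₂ = ½[√(1 + 8Fr₂²) − 1] = ½[√1.6050 − 1] = 0.1334.
y₁ = 0.1334 × 0.8153 = 0.1088 m.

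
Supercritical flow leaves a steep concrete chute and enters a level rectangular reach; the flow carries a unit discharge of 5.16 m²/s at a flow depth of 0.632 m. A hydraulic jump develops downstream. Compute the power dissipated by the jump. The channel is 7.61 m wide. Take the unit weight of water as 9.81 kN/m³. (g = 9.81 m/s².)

V₁ = q/y₁ = 5.16/0.632 = 8.16 m/s. Fr₁ = V₁/√(g·y₁) = 8.16/√(9.81×0.632) = 3.28.
By Bélanger, y₂/y₁ = ½[√(1 + 8Fr₁²) − 1] = ½[√87.01 − 1] = 4.16.
y₂ = 4.16 × 0.632 = 2.63 m.
V₂ = q/y₂ = 5.16/2.63 = 1.96 m/s. E₁ = y₁ + V₁²/2g = 4.03 m; E₂ = y₂ + V₂²/2g = 2.83 m. ΔE = E₁ − E₂ = 1.20 m.
Q = q·b = 5.16 × 7.61 = 39.3 m³/s. P = γ·Q·ΔE = 9.81 × 39.3 × 1.20 = 463 kW.

P = 463 kW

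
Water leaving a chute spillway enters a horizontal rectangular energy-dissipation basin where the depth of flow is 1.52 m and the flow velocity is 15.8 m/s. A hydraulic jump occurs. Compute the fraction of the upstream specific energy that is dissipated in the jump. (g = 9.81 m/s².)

Fr₁ = V₁/√(g·y₁) = 15.8/√(9.81×1.52) = 4.09.
Conjugate-depth relation: y₂/y₁ = ½[√(1 + 8Fr₁²) − 1] = ½[√134.9 − 1] = 5.31.
y₂ = 5.31 × 1.52 = 8.07 m.
E₁ = y₁ + V₁²/2g = 14.2 m. ΔE = (y₂ − y₁)³/(4y₁y₂) = 5.72 m. ΔE/E₁ = 5.72/14.2 = 0.402.

ΔE/E₁ = 0.402 (40.2%)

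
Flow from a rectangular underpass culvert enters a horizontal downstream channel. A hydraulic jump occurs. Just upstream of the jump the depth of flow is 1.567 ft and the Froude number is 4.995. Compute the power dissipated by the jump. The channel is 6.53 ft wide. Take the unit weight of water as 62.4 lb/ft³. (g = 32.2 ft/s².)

Fr₁ = 4.995 (given).
Sequent-depth ratio: y₂/y₁ = ½[√(1 + 8Fr₁²) − 1] = ½[√200.60 − 1] = 6.582.
y₂ = 6.582 × 1.567 = 10.31 ft.
V₁ = Fr₁·√(g·y₁) = 4.995×√(32.2×1.567) = 35.48 ft/s; q = V₁·y₁ = 55.60 ft²/s. V₂ = q/y₂ = 55.60/10.31 = 5.391 ft/s. E₁ = y₁ + V₁²/2g = 21.12 ft; E₂ = y₂ + V₂²/2g = 10.76 ft. ΔE = E₁ − E₂ = 10.35 ft.
Q = q·b = 55.60 × 6.53 = 363.1 cfs. P = γ·Q·ΔE/550 = 62.4 × 363.1 × 10.35 / 550 = 426.4 hp.

P = 426.4 hp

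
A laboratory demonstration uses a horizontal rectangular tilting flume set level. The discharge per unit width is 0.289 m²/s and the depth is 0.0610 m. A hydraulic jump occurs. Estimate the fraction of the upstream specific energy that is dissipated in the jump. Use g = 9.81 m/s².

V₁ = q/y₁ = 0.289/0.0610 = 4.74 m/s. Fr₁ = V₁/√(g·y₁) = 4.74/√(9.81×0.0610) = 6.12.
Sequent-depth ratio: y₂/y₁ = ½[√(1 + 8Fr₁²) − 1] = ½[√301.1 − 1] = 8.18.
y₂ = 8.18 × 0.0610 = 0.499 m.
E₁ = y₁ + V₁²/2g = 1.21 m. ΔE = (y₂ − y₁)³/(4y₁y₂) = 0.689 m. ΔE/E₁ = 0.689/1.21 = 0.572.

ΔE/E₁ = 0.572 (57.2%)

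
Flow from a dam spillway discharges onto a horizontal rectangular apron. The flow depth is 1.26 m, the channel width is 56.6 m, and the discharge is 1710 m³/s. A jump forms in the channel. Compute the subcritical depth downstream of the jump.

y₂ = 11.5 m

q = Q/b = 1710/56.6 = 30.2 m²/s; V₁ = q/y₁ = 24.0 m/s. Fr₁ = V₁/√(g·y₁) = 6.82.
Sequent-depth ratio: y₂/y₁ = ½[√(1 + 8Fr₁²) − 1] = ½[√373.1 − 1] = 9.16.
y₂ = 9.16 × 1.26 = 11.5 m.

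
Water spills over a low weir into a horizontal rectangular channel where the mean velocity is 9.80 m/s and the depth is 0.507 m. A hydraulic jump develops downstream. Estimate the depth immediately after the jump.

y₂ = 2.91 m

Fr₁ = V₁/√(g·y₁) = 9.80/√(9.81×0.507) = 4.39.
Conjugate-depth relation: y₂/y₁ = ½[√(1 + 8Fr₁²) − 1] = ½[√155.5 − 1] = 5.73.
y₂ = 5.73 × 0.507 = 2.91 m.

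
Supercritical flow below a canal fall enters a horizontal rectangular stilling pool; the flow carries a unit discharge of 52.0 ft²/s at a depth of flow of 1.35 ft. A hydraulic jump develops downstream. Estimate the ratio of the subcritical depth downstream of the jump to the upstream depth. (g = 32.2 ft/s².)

V₁ = q/y₁ = 52.0/1.35 = 38.5 ft/s. Fr₁ = V₁/√(g·y₁) = 38.5/√(32.2×1.35) = 5.84.
Bélanger equation: y₂/y₁ = ½[√(1 + 8Fr₁²) − 1] = ½[√274.0 − 1] = 7.78.

y₂/y₁ = 7.78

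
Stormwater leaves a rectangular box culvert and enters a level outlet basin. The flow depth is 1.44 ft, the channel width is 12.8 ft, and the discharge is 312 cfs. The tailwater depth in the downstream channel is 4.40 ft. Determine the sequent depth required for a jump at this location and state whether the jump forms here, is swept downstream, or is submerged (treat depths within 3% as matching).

y₂ = 4.39 ft; the jump forms here

q = Q/b = 312/12.8 = 24.4 ft²/s; V₁ = q/y₁ = 16.9 ft/s. Fr₁ = V₁/√(g·y₁) = 2.49.
Bélanger equation: y₂/y₁ = ½[√(1 + 8Fr₁²) − 1] = ½[√50.44 − 1] = 3.05.
y₂ = 3.05 × 1.44 = 4.39 ft.
Tailwater y_tw = 4.40 ft: y_tw ≈ y₂, so the jump forms here.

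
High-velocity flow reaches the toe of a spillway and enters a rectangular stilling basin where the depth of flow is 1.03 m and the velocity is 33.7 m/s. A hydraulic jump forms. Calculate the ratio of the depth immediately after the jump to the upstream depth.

Fr₁ = V₁/√(g·y₁) = 33.7/√(9.81×1.03) = 10.6.
From the momentum equation for a rectangular channel, y₂/y₁ = ½[√(1 + 8Fr₁²) − 1] = ½[√900.2 − 1] = 14.5.

y₂/y₁ = 14.5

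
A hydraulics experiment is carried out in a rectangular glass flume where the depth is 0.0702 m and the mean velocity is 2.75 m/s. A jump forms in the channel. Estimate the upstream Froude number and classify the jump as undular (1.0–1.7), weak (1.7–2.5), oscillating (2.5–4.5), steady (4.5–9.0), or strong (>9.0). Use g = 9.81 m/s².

Fr₁ = V₁/√(g·y₁) = 2.75/√(9.81×0.0702) = 3.31.
Fr₁ = 3.31 lies in the oscillating range.

Fr₁ = 3.31; oscillating jump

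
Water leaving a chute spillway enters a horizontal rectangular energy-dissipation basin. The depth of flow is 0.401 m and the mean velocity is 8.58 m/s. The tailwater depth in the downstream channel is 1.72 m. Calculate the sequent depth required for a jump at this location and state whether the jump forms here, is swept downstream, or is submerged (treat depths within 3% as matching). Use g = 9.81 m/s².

y₂ = 2.26 m; the jump is swept downstream

Fr₁ = V₁/√(g·y₁) = 8.58/√(9.81×0.401) = 4.33.
Conjugate-depth relation: y₂/y₁ = ½[√(1 + 8Fr₁²) − 1] = ½[√150.7 − 1] = 5.64.
y₂ = 5.64 × 0.401 = 2.26 m.
Tailwater y_tw = 1.72 m: y_tw < y₂, so the jump is swept downstream.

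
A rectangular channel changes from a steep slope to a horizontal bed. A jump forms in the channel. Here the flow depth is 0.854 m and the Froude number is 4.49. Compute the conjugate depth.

y₂ = 5.01 m

Fr₁ = 4.49 (given).
Bélanger equation: y₂/y₁ = ½[√(1 + 8Fr₁²) − 1] = ½[√162.3 − 1] = 5.87.
y₂ = 5.87 × 0.854 = 5.01 m.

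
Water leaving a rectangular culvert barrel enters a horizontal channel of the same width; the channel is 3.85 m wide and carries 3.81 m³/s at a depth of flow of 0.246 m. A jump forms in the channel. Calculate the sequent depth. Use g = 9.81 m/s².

q = Q/b = 3.81/3.85 = 0.990 m²/s; V₁ = q/y₁ = 4.02 m/s. Fr₁ = V₁/√(g·y₁) = 2.59.
Bélanger equation: y₂/y₁ = ½[√(1 + 8Fr₁²) − 1] = ½[√54.65 − 1] = 3.20.
y₂ = 3.20 × 0.246 = 0.786 m.

y₂ = 0.786 m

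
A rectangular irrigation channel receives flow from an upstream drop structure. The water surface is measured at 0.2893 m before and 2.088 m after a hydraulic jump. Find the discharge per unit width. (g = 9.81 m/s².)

For a rectangular channel the momentum equation gives q² = ½·g·y₁·y₂·(y₁ + y₂) = ½×9.81×0.2893×2.088×2.377 = 7.044.
q = √7.044 = 2.654 m²/s.

q = 2.654 m²/s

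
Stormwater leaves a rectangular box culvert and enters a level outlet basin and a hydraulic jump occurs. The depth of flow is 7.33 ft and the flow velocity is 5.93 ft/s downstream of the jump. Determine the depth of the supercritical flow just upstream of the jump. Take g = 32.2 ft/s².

y₁ = 1.76 ft

Fr₂ = V₂/√(g·y₂) = 5.93/√(32.2×7.33) = 0.386.
From the momentum equation (using Fr₂), y₁/y₂ = ½[√(1 + 8Fr₂²) − 1] = ½[√2.192 − 1] = 0.240.
y₁ = 0.240 × 7.33 = 1.76 ft.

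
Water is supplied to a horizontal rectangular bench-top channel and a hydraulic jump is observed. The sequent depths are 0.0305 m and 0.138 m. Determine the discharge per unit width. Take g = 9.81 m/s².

q = 0.0590 m²/s

For a rectangular channel the momentum equation gives q² = ½·g·y₁·y₂·(y₁ + y₂) = ½×9.81×0.0305×0.138×0.169 = 0.00348.
q = √0.00348 = 0.0590 m²/s.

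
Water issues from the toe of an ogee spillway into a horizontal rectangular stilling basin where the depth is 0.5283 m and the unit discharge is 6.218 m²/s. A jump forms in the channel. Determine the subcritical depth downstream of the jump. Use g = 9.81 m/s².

y₂ = 3.608 m

V₁ = q/y₁ = 6.218/0.5283 = 11.77 m/s. Fr₁ = V₁/√(g·y₁) = 11.77/√(9.81×0.5283) = 5.170.
By Bélanger, y₂/y₁ = ½[√(1 + 8Fr₁²) − 1] = ½[√214.84 − 1] = 6.829.
y₂ = 6.829 × 0.5283 = 3.608 m.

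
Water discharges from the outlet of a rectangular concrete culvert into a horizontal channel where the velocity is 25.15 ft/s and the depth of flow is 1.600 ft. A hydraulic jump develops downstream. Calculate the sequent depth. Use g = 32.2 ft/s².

y₂ = 7.169 ft

Fr₁ = V₁/√(g·y₁) = 25.15/√(32.2×1.600) = 3.504.
Conjugate-depth relation: y₂/y₁ = ½[√(1 + 8Fr₁²) − 1] = ½[√99.218 − 1] = 4.480.
y₂ = 4.480 × 1.600 = 7.169 ft.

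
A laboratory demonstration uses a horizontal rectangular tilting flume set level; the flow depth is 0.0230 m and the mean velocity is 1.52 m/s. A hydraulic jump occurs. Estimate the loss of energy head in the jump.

ΔE = 0.0404 m

Fr₁ = V₁/√(g·y₁) = 1.52/√(9.81×0.0230) = 3.20.
By Bélanger, y₂/y₁ = ½[√(1 + 8Fr₁²) − 1] = ½[√82.92 − 1] = 4.05.
y₂ = 4.05 × 0.0230 = 0.0932 m.
Head loss: ΔE = (y₂ − y₁)³/(4y₁y₂) = (0.0932 − 0.0230)³/(4×0.0230×0.0932) = 0.000346/0.00858 = 0.0404 m.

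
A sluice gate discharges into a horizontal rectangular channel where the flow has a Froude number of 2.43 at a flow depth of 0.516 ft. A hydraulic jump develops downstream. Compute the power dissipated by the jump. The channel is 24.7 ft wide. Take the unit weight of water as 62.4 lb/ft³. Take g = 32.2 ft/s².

Fr₁ = 2.43 (given).
Bélanger equation: y₂/y₁ = ½[√(1 + 8Fr₁²) − 1] = ½[√48.24 − 1] = 2.97.
y₂ = 2.97 × 0.516 = 1.53 ft.
Head loss: ΔE = (y₂ − y₁)³/(4y₁y₂) = (1.53 − 0.516)³/(4×0.516×1.53) = 1.05/3.17 = 0.333 ft.
V₁ = Fr₁·√(g·y₁) = 2.43×√(32.2×0.516) = 9.91 ft/s; q = V₁·y₁ = 5.11 ft²/s. Q = q·b = 5.11 × 24.7 = 126 cfs. P = γ·Q·ΔE/550 = 62.4 × 126 × 0.333 / 550 = 4.77 hp.

P = 4.77 hp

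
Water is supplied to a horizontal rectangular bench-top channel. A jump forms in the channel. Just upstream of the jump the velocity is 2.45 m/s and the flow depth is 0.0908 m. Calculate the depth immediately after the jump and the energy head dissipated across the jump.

y₂ = 0.291 m; ΔE = 0.0759 m

Fr₁ = V₁/√(g·y₁) = 2.45/√(9.81×0.0908) = 2.60.
By Bélanger, y₂/y₁ = ½[√(1 + 8Fr₁²) − 1] = ½[√54.91 − 1] = 3.21.
y₂ = 3.21 × 0.0908 = 0.291 m.
Head loss: ΔE = (y₂ − y₁)³/(4y₁y₂) = (0.291 − 0.0908)³/(4×0.0908×0.291) = 0.00803/0.106 = 0.0759 m.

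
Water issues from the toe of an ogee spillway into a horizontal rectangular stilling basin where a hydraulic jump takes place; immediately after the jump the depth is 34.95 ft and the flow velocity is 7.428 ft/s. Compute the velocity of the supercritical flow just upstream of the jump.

V₁ = 82.57 ft/s

Fr₂ = V₂/√(g·y₂) = 7.428/√(32.2×34.95) = 0.2214.
Applying the sequent-depth relation in reverse, y₁/y₂ = ½[√(1 + 8Fr₂²) − 1] = ½[√1.3922 − 1] = 0.08996.
y₁ = 0.08996 × 34.95 = 3.144 ft.
V₁ = q/y₁ = 259.6/3.144 = 82.57 ft/s.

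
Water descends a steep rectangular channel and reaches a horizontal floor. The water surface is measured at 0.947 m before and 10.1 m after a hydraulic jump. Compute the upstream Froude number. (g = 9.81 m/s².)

For a rectangular channel the momentum equation gives q² = ½·g·y₁·y₂·(y₁ + y₂) = ½×9.81×0.947×10.1×11.0 = 518.
q = √518 = 22.8 m²/s.
V₁ = q/y₁ = 24.0 m/s; Fr₁ = V₁/√(g·y₁) = 7.89.

Fr₁ = 7.89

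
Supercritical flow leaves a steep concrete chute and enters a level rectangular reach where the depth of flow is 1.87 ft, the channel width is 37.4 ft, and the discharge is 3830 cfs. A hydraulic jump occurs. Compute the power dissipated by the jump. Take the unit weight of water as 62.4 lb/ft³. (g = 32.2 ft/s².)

P = 13109 hp

q = Q/b = 3830/37.4 = 102 ft²/s; V₁ = q/y₁ = 54.8 ft/s. Fr₁ = V₁/√(g·y₁) = 7.06.
By Bélanger, y₂/y₁ = ½[√(1 + 8Fr₁²) − 1] = ½[√399.4 − 1] = 9.49.
y₂ = 9.49 × 1.87 = 17.8 ft.
Head loss: ΔE = (y₂ − y₁)³/(4y₁y₂) = (17.8 − 1.87)³/(4×1.87×17.8) = 4006/133 = 30.2 ft.
P = γ·Q·ΔE/550 = 62.4 × 3830 × 30.2 / 550 = 13109 hp.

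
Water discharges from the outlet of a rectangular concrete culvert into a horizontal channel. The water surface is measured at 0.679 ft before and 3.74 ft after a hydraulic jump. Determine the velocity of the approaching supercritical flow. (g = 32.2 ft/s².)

For a rectangular channel the momentum equation gives q² = ½·g·y₁·y₂·(y₁ + y₂) = ½×32.2×0.679×3.74×4.42 = 181.
q = √181 = 13.4 ft²/s.
V₁ = q/y₁ = 13.4/0.679 = 19.8 ft/s.

V₁ = 19.8 ft/s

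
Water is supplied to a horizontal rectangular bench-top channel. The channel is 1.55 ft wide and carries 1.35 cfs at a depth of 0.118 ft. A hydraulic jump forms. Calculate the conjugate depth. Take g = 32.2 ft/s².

y₂ = 0.576 ft

q = Q/b = 1.35/1.55 = 0.871 ft²/s; V₁ = q/y₁ = 7.38 ft/s. Fr₁ = V₁/√(g·y₁) = 3.79.
From the momentum equation for a rectangular channel, y₂/y₁ = ½[√(1 + 8Fr₁²) − 1] = ½[√115.7 − 1] = 4.88.
y₂ = 4.88 × 0.118 = 0.576 ft.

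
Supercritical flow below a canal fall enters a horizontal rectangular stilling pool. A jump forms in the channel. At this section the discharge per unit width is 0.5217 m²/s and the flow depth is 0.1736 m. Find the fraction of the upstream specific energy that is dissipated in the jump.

ΔE/E₁ = 0.142 (14.2%)

V₁ = q/y₁ = 0.5217/0.1736 = 3.005 m/s. Fr₁ = V₁/√(g·y₁) = 3.005/√(9.81×0.1736) = 2.303.
Sequent-depth ratio: y₂/y₁ = ½[√(1 + 8Fr₁²) − 1] = ½[√43.424 − 1] = 2.795.
y₂ = 2.795 × 0.1736 = 0.4852 m.
E₁ = y₁ + V₁²/2g = 0.6339 m. ΔE = (y₂ − y₁)³/(4y₁y₂) = 0.08979 m. ΔE/E₁ = 0.08979/0.6339 = 0.142.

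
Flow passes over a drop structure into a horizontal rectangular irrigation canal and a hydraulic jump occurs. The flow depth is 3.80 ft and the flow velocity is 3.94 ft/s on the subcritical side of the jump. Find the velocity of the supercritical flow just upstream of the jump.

Fr₂ = V₂/√(g·y₂) = 3.94/√(32.2×3.80) = 0.356.
From the momentum equation (using Fr₂), y₁/y₂ = ½[√(1 + 8Fr₂²) − 1] = ½[√2.015 − 1] = 0.210.
y₁ = 0.210 × 3.80 = 0.797 ft.
V₁ = q/y₁ = 15.0/0.797 = 18.8 ft/s.

V₁ = 18.8 ft/s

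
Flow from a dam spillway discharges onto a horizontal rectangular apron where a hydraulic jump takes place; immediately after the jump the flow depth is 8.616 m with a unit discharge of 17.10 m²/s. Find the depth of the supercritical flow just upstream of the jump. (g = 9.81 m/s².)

y₁ = 0.7396 m

V₂ = q/y₂ = 17.10/8.616 = 1.985 m/s; Fr₂ = V₂/√(g·y₂) = 0.2159.
Applying the sequent-depth relation in reverse, y₁/y₂ = ½[√(1 + 8Fr₂²) − 1] = ½[√1.3728 − 1] = 0.08584.
y₁ = 0.08584 × 8.616 = 0.7396 m.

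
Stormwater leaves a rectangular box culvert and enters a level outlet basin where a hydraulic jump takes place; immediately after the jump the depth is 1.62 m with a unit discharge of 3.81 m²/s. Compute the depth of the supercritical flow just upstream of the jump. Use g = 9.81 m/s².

V₂ = q/y₂ = 3.81/1.62 = 2.35 m/s; Fr₂ = V₂/√(g·y₂) = 0.590.
The Bélanger relation is symmetric: y₁/y₂ = ½[√(1 + 8Fr₂²) − 1] = ½[√3.784 − 1] = 0.473.
y₁ = 0.473 × 1.62 = 0.766 m.

y₁ = 0.766 m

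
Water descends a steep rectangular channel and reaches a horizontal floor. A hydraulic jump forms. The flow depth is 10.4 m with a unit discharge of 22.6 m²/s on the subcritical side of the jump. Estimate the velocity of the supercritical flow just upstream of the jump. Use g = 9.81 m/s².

V₁ = 25.5 m/s

V₂ = q/y₂ = 22.6/10.4 = 2.17 m/s; Fr₂ = V₂/√(g·y₂) = 0.215.
From the momentum equation (using Fr₂), y₁/y₂ = ½[√(1 + 8Fr₂²) − 1] = ½[√1.370 − 1] = 0.0853.
y₁ = 0.0853 × 10.4 = 0.887 m.
V₁ = q/y₁ = 22.6/0.887 = 25.5 m/s.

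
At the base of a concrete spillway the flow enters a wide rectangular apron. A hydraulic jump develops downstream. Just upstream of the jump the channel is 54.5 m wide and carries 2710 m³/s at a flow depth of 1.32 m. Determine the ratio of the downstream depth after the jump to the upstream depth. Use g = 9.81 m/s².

q = Q/b = 2710/54.5 = 49.7 m²/s; V₁ = q/y₁ = 37.7 m/s. Fr₁ = V₁/√(g·y₁) = 10.5.
By Bélanger, y₂/y₁ = ½[√(1 + 8Fr₁²) − 1] = ½[√877.7 − 1] = 14.3.

y₂/y₁ = 14.3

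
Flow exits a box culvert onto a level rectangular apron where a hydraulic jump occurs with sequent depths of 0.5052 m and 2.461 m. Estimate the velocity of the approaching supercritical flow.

For a rectangular channel the momentum equation gives q² = ½·g·y₁·y₂·(y₁ + y₂) = ½×9.81×0.5052×2.461×2.966 = 18.09.
q = √18.09 = 4.253 m²/s.
V₁ = q/y₁ = 4.253/0.5052 = 8.419 m/s.

V₁ = 8.419 m/s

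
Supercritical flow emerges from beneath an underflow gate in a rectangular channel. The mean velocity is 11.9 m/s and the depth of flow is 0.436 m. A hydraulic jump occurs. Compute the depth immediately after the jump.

y₂ = 3.34 m

Fr₁ = V₁/√(g·y₁) = 11.9/√(9.81×0.436) = 5.75.
Bélanger equation: y₂/y₁ = ½[√(1 + 8Fr₁²) − 1] = ½[√265.9 − 1] = 7.65.
y₂ = 7.65 × 0.436 = 3.34 m.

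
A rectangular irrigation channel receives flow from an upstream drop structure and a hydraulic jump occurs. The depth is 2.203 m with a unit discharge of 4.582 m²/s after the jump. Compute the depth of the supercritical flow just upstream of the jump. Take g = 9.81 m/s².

V₂ = q/y₂ = 4.582/2.203 = 2.080 m/s; Fr₂ = V₂/√(g·y₂) = 0.4474.
From the momentum equation (using Fr₂), y₁/y₂ = ½[√(1 + 8Fr₂²) − 1] = ½[√2.6014 − 1] = 0.3064.
y₁ = 0.3064 × 2.203 = 0.6751 m.

y₁ = 0.6751 m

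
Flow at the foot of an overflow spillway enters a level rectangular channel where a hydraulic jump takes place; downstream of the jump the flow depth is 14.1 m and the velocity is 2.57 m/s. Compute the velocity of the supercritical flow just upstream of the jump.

V₁ = 29.3 m/s

Fr₂ = V₂/√(g·y₂) = 2.57/√(9.81×14.1) = 0.219.
From the momentum equation (using Fr₂), y₁/y₂ = ½[√(1 + 8Fr₂²) − 1] = ½[√1.382 − 1] = 0.0878.
y₁ = 0.0878 × 14.1 = 1.24 m.
V₁ = q/y₁ = 36.2/1.24 = 29.3 m/s.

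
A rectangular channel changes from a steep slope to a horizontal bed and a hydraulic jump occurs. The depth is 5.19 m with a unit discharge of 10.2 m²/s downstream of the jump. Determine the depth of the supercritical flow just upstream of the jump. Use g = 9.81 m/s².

y₁ = 0.695 m

V₂ = q/y₂ = 10.2/5.19 = 1.97 m/s; Fr₂ = V₂/√(g·y₂) = 0.275.
Applying the sequent-depth relation in reverse, y₁/y₂ = ½[√(1 + 8Fr₂²) − 1] = ½[√1.607 − 1] = 0.134.
y₁ = 0.134 × 5.19 = 0.695 m.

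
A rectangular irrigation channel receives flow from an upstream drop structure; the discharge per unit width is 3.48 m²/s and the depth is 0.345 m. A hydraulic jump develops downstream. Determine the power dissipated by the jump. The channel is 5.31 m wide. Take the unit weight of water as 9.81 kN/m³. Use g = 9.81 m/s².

V₁ = q/y₁ = 3.48/0.345 = 10.1 m/s. Fr₁ = V₁/√(g·y₁) = 10.1/√(9.81×0.345) = 5.48.
Bélanger equation: y₂/y₁ = ½[√(1 + 8Fr₁²) − 1] = ½[√241.5 − 1] = 7.27.
y₂ = 7.27 × 0.345 = 2.51 m.
Head loss: ΔE = (y₂ − y₁)³/(4y₁y₂) = (2.51 − 0.345)³/(4×0.345×2.51) = 10.1/3.46 = 2.92 m.
Q = q·b = 3.48 × 5.31 = 18.5 m³/s. P = γ·Q·ΔE = 9.81 × 18.5 × 2.92 = 530 kW.

P = 530 kW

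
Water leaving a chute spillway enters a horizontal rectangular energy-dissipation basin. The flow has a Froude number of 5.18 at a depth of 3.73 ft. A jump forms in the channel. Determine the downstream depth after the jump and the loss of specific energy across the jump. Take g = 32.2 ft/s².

Fr₁ = 5.18 (given).
From the momentum equation for a rectangular channel, y₂/y₁ = ½[√(1 + 8Fr₁²) − 1] = ½[√215.7 − 1] = 6.84.
y₂ = 6.84 × 3.73 = 25.5 ft.
V₁ = Fr₁·√(g·y₁) = 5.18×√(32.2×3.73) = 56.8 ft/s; q = V₁·y₁ = 212 ft²/s. V₂ = q/y₂ = 212/25.5 = 8.30 ft/s. E₁ = y₁ + V₁²/2g = 53.8 ft; E₂ = y₂ + V₂²/2g = 26.6 ft. ΔE = E₁ − E₂ = 27.2 ft.

y₂ = 25.5 ft; ΔE = 27.2 ft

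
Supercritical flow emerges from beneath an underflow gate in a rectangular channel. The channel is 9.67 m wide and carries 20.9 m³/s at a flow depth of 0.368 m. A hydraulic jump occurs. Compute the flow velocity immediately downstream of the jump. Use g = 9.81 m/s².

V₂ = 1.51 m/s

q = Q/b = 20.9/9.67 = 2.16 m²/s; V₁ = q/y₁ = 5.87 m/s. Fr₁ = V₁/√(g·y₁) = 3.09.
By Bélanger, y₂/y₁ = ½[√(1 + 8Fr₁²) − 1] = ½[√77.44 − 1] = 3.90.
y₂ = 3.90 × 0.368 = 1.44 m.
V₂ = q/y₂ = 2.16/1.44 = 1.51 m/s.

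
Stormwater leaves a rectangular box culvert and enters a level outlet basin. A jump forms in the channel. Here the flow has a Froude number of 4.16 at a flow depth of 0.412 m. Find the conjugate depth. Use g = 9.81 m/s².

Fr₁ = 4.16 (given).
Sequent-depth ratio: y₂/y₁ = ½[√(1 + 8Fr₁²) − 1] = ½[√139.4 − 1] = 5.40.
y₂ = 5.40 × 0.412 = 2.23 m.

y₂ = 2.23 m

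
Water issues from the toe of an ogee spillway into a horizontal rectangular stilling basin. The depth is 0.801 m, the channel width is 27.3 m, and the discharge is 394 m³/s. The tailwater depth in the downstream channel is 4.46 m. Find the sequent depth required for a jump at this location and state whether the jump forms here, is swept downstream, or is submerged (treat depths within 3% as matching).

y₂ = 6.89 m; the jump is swept downstream

q = Q/b = 394/27.3 = 14.4 m²/s; V₁ = q/y₁ = 18.0 m/s. Fr₁ = V₁/√(g·y₁) = 6.43.
Sequent-depth ratio: y₂/y₁ = ½[√(1 + 8Fr₁²) − 1] = ½[√331.5 − 1] = 8.60.
y₂ = 8.60 × 0.801 = 6.89 m.
Tailwater y_tw = 4.46 m: y_tw < y₂, so the jump is swept downstream.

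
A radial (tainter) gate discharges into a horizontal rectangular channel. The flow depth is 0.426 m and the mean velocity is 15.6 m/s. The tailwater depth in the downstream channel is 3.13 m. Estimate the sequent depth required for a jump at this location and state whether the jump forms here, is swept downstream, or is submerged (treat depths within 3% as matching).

y₂ = 4.39 m; the jump is swept downstream

Fr₁ = V₁/√(g·y₁) = 15.6/√(9.81×0.426) = 7.63.
Conjugate-depth relation: y₂/y₁ = ½[√(1 + 8Fr₁²) − 1] = ½[√466.9 − 1] = 10.3.
y₂ = 10.3 × 0.426 = 4.39 m.
Tailwater y_tw = 3.13 m: y_tw < y₂, so the jump is swept downstream.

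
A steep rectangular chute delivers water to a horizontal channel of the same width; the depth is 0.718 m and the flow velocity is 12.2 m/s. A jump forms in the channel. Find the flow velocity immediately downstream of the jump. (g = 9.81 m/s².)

V₂ = 2.03 m/s

Fr₁ = V₁/√(g·y₁) = 12.2/√(9.81×0.718) = 4.60.
From the momentum equation for a rectangular channel, y₂/y₁ = ½[√(1 + 8Fr₁²) − 1] = ½[√170.1 − 1] = 6.02.
y₂ = 6.02 × 0.718 = 4.32 m.
q = V₁·y₁ = 12.2 × 0.718 = 8.76 m²/s.
V₂ = q/y₂ = 8.76/4.32 = 2.03 m/s.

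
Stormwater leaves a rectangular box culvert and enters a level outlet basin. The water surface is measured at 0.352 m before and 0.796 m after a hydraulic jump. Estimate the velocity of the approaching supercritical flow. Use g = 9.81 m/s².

V₁ = 3.57 m/s

For a rectangular channel the momentum equation gives q² = ½·g·y₁·y₂·(y₁ + y₂) = ½×9.81×0.352×0.796×1.15 = 1.58.
q = √1.58 = 1.26 m²/s.
V₁ = q/y₁ = 1.26/0.352 = 3.57 m/s.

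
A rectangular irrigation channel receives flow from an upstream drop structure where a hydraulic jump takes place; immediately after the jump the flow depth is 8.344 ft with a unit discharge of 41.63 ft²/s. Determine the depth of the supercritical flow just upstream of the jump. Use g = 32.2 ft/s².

V₂ = q/y₂ = 41.63/8.344 = 4.989 ft/s; Fr₂ = V₂/√(g·y₂) = 0.3044.
Applying the sequent-depth relation in reverse, y₁/y₂ = ½[√(1 + 8Fr₂²) − 1] = ½[√1.7412 − 1] = 0.1598.
y₁ = 0.1598 × 8.344 = 1.333 ft.

y₁ = 1.333 ft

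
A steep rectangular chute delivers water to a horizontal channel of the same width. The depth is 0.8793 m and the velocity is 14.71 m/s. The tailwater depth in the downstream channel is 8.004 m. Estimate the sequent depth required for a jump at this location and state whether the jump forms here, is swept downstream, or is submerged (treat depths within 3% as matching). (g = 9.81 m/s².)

Fr₁ = V₁/√(g·y₁) = 14.71/√(9.81×0.8793) = 5.009.
Bélanger equation: y₂/y₁ = ½[√(1 + 8Fr₁²) − 1] = ½[√201.68 − 1] = 6.601.
y₂ = 6.601 × 0.8793 = 5.804 m.
Tailwater y_tw = 8.004 m: y_tw > y₂, so the jump is submerged.

y₂ = 5.804 m; the jump is submerged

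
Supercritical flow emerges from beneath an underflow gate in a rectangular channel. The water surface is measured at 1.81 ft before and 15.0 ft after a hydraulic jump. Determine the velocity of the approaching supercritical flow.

For a rectangular channel the momentum equation gives q² = ½·g·y₁·y₂·(y₁ + y₂) = ½×32.2×1.81×15.0×16.8 = 7348.
q = √7348 = 85.7 ft²/s.
V₁ = q/y₁ = 85.7/1.81 = 47.4 ft/s.

V₁ = 47.4 ft/s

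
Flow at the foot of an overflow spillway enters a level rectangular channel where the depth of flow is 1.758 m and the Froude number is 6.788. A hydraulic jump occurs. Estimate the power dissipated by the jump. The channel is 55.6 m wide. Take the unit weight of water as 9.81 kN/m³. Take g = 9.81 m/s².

Fr₁ = 6.788 (given).
Sequent-depth ratio: y₂/y₁ = ½[√(1 + 8Fr₁²) − 1] = ½[√369.62 − 1] = 9.113.
y₂ = 9.113 × 1.758 = 16.02 m.
Head loss: ΔE = (y₂ − y₁)³/(4y₁y₂) = (16.02 − 1.758)³/(4×1.758×16.02) = 2901/112.7 = 25.75 m.
V₁ = Fr₁·√(g·y₁) = 6.788×√(9.81×1.758) = 28.19 m/s; q = V₁·y₁ = 49.56 m²/s. Q = q·b = 49.56 × 55.6 = 2755 m³/s. P = γ·Q·ΔE = 9.81 × 2755 × 25.75 = 696075 kW.

P = 696075 kW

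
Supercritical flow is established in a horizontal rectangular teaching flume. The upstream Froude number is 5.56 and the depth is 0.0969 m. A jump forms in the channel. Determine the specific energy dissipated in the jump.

ΔE = 0.852 m

Fr₁ = 5.56 (given).
Conjugate-depth relation: y₂/y₁ = ½[√(1 + 8Fr₁²) − 1] = ½[√248.3 − 1] = 7.38.
y₂ = 7.38 × 0.0969 = 0.715 m.
V₁ = Fr₁·√(g·y₁) = 5.56×√(9.81×0.0969) = 5.42 m/s; q = V₁·y₁ = 0.525 m²/s. V₂ = q/y₂ = 0.525/0.715 = 0.735 m/s. E₁ = y₁ + V₁²/2g = 1.59 m; E₂ = y₂ + V₂²/2g = 0.743 m. ΔE = E₁ − E₂ = 0.852 m.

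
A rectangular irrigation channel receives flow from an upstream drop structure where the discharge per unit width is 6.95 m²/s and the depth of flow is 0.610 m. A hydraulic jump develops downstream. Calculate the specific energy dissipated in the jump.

V₁ = q/y₁ = 6.95/0.610 = 11.4 m/s. Fr₁ = V₁/√(g·y₁) = 11.4/√(9.81×0.610) = 4.66.
By Bélanger, y₂/y₁ = ½[√(1 + 8Fr₁²) − 1] = ½[√174.5 − 1] = 6.11.
y₂ = 6.11 × 0.610 = 3.72 m.
V₂ = q/y₂ = 6.95/3.72 = 1.87 m/s. E₁ = y₁ + V₁²/2g = 7.23 m; E₂ = y₂ + V₂²/2g = 3.90 m. ΔE = E₁ − E₂ = 3.32 m.

ΔE = 3.32 m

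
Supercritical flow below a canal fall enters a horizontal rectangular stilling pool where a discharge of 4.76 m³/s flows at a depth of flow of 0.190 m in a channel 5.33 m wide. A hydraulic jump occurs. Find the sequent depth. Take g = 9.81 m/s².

q = Q/b = 4.76/5.33 = 0.893 m²/s; V₁ = q/y₁ = 4.70 m/s. Fr₁ = V₁/√(g·y₁) = 3.44.
Conjugate-depth relation: y₂/y₁ = ½[√(1 + 8Fr₁²) − 1] = ½[√95.82 − 1] = 4.39.
y₂ = 4.39 × 0.190 = 0.835 m.

y₂ = 0.835 m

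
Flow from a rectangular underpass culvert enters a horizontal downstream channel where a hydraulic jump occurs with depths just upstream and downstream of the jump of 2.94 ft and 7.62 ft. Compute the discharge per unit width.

For a rectangular channel the momentum equation gives q² = ½·g·y₁·y₂·(y₁ + y₂) = ½×32.2×2.94×7.62×10.6 = 3809.
q = √3809 = 61.7 ft²/s.

q = 61.7 ft²/s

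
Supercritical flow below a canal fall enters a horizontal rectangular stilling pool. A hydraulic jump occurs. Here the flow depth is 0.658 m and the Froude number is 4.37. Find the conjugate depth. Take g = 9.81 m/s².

Fr₁ = 4.37 (given).
From the momentum equation for a rectangular channel, y₂/y₁ = ½[√(1 + 8Fr₁²) − 1] = ½[√153.8 − 1] = 5.70.
y₂ = 5.70 × 0.658 = 3.75 m.

y₂ = 3.75 m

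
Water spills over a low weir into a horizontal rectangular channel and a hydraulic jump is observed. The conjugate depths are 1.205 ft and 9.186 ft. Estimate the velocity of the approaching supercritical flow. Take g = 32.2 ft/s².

For a rectangular channel the momentum equation gives q² = ½·g·y₁·y₂·(y₁ + y₂) = ½×32.2×1.205×9.186×10.39 = 1852.
q = √1852 = 43.03 ft²/s.
V₁ = q/y₁ = 43.03/1.205 = 35.71 ft/s.

V₁ = 35.71 ft/s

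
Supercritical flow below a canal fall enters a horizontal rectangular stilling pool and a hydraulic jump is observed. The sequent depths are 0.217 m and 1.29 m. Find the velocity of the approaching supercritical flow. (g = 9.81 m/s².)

V₁ = 6.63 m/s

For a rectangular channel the momentum equation gives q² = ½·g·y₁·y₂·(y₁ + y₂) = ½×9.81×0.217×1.29×1.51 = 2.07.
q = √2.07 = 1.44 m²/s.
V₁ = q/y₁ = 1.44/0.217 = 6.63 m/s.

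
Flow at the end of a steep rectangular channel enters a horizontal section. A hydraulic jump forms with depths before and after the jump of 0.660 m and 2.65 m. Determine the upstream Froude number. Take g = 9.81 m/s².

Fr₁ = 3.17

For a rectangular channel the momentum equation gives q² = ½·g·y₁·y₂·(y₁ + y₂) = ½×9.81×0.660×2.65×3.31 = 28.4.
q = √28.4 = 5.33 m²/s.
V₁ = q/y₁ = 8.07 m/s; Fr₁ = V₁/√(g·y₁) = 3.17.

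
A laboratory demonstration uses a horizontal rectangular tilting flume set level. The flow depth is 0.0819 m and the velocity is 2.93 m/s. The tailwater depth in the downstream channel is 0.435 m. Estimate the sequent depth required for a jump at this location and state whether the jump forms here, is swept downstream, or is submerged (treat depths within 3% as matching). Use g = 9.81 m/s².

y₂ = 0.340 m; the jump is submerged

Fr₁ = V₁/√(g·y₁) = 2.93/√(9.81×0.0819) = 3.27.
Bélanger equation: y₂/y₁ = ½[√(1 + 8Fr₁²) − 1] = ½[√86.48 − 1] = 4.15.
y₂ = 4.15 × 0.0819 = 0.340 m.
Tailwater y_tw = 0.435 m: y_tw > y₂, so the jump is submerged.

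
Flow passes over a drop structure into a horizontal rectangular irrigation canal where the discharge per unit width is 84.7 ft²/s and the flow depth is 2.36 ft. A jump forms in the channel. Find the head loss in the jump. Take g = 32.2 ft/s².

ΔE = 9.05 ft

V₁ = q/y₁ = 84.7/2.36 = 35.9 ft/s. Fr₁ = V₁/√(g·y₁) = 35.9/√(32.2×2.36) = 4.12.
Bélanger equation: y₂/y₁ = ½[√(1 + 8Fr₁²) − 1] = ½[√136.6 − 1] = 5.34.
y₂ = 5.34 × 2.36 = 12.6 ft.
Head loss: ΔE = (y₂ − y₁)³/(4y₁y₂) = (12.6 − 2.36)³/(4×2.36×12.6) = 1077/119 = 9.05 ft.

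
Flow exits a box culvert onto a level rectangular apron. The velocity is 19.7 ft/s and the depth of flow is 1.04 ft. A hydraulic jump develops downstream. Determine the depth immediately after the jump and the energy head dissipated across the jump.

Fr₁ = V₁/√(g·y₁) = 19.7/√(32.2×1.04) = 3.40.
Bélanger equation: y₂/y₁ = ½[√(1 + 8Fr₁²) − 1] = ½[√93.71 − 1] = 4.34.
y₂ = 4.34 × 1.04 = 4.51 ft.
q = V₁·y₁ = 19.7 × 1.04 = 20.5 ft²/s. V₂ = q/y₂ = 20.5/4.51 = 4.54 ft/s. E₁ = y₁ + V₁²/2g = 7.07 ft; E₂ = y₂ + V₂²/2g = 4.83 ft. ΔE = E₁ − E₂ = 2.23 ft.

y₂ = 4.51 ft; ΔE = 2.23 ft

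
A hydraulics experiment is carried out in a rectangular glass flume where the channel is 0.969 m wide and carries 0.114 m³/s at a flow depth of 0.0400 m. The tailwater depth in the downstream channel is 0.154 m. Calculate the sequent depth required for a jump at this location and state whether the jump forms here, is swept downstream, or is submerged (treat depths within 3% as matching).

y₂ = 0.246 m; the jump is swept downstream

q = Q/b = 0.114/0.969 = 0.118 m²/s; V₁ = q/y₁ = 2.94 m/s. Fr₁ = V₁/√(g·y₁) = 4.70.
Conjugate-depth relation: y₂/y₁ = ½[√(1 + 8Fr₁²) − 1] = ½[√177.4 − 1] = 6.16.
y₂ = 6.16 × 0.0400 = 0.246 m.
Tailwater y_tw = 0.154 m: y_tw < y₂, so the jump is swept downstream.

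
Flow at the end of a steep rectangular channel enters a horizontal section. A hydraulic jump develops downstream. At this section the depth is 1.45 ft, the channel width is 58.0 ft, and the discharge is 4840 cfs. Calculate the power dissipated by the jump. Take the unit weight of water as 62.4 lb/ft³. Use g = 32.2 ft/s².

P = 19727 hp

q = Q/b = 4840/58.0 = 83.4 ft²/s; V₁ = q/y₁ = 57.6 ft/s. Fr₁ = V₁/√(g·y₁) = 8.42.
By Bélanger, y₂/y₁ = ½[√(1 + 8Fr₁²) − 1] = ½[√568.5 − 1] = 11.4.
y₂ = 11.4 × 1.45 = 16.6 ft.
Head loss: ΔE = (y₂ − y₁)³/(4y₁y₂) = (16.6 − 1.45)³/(4×1.45×16.6) = 3451/96.1 = 35.9 ft.
P = γ·Q·ΔE/550 = 62.4 × 4840 × 35.9 / 550 = 19727 hp.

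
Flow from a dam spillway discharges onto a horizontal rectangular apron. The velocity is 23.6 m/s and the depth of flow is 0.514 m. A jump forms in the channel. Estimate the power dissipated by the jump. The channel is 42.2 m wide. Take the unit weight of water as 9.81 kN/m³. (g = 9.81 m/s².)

P = 107350 kW

Fr₁ = V₁/√(g·y₁) = 23.6/√(9.81×0.514) = 10.5.
From the momentum equation for a rectangular channel, y₂/y₁ = ½[√(1 + 8Fr₁²) − 1] = ½[√884.7 − 1] = 14.4.
y₂ = 14.4 × 0.514 = 7.39 m.
q = V₁·y₁ = 23.6 × 0.514 = 12.1 m²/s. V₂ = q/y₂ = 12.1/7.39 = 1.64 m/s. E₁ = y₁ + V₁²/2g = 28.9 m; E₂ = y₂ + V₂²/2g = 7.52 m. ΔE = E₁ − E₂ = 21.4 m.
Q = q·b = 12.1 × 42.2 = 512 m³/s. P = γ·Q·ΔE = 9.81 × 512 × 21.4 = 107350 kW.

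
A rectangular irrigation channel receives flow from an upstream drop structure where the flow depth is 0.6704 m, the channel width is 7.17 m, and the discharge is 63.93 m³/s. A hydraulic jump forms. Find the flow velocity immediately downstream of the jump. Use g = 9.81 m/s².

q = Q/b = 63.93/7.17 = 8.916 m²/s; V₁ = q/y₁ = 13.30 m/s. Fr₁ = V₁/√(g·y₁) = 5.186.
Bélanger equation: y₂/y₁ = ½[√(1 + 8Fr₁²) − 1] = ½[√216.17 − 1] = 6.851.
y₂ = 6.851 × 0.6704 = 4.593 m.
V₂ = q/y₂ = 8.916/4.593 = 1.941 m/s.

V₂ = 1.941 m/s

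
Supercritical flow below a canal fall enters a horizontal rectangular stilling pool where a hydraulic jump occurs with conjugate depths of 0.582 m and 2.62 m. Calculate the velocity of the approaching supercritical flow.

V₁ = 8.41 m/s

For a rectangular channel the momentum equation gives q² = ½·g·y₁·y₂·(y₁ + y₂) = ½×9.81×0.582×2.62×3.20 = 23.9.
q = √23.9 = 4.89 m²/s.
V₁ = q/y₁ = 4.89/0.582 = 8.41 m/s.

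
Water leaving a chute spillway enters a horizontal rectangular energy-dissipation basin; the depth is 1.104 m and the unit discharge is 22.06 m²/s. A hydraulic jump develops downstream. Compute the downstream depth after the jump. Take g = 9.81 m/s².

y₂ = 8.944 m

V₁ = q/y₁ = 22.06/1.104 = 19.98 m/s. Fr₁ = V₁/√(g·y₁) = 19.98/√(9.81×1.104) = 6.072.
By Bélanger, y₂/y₁ = ½[√(1 + 8Fr₁²) − 1] = ½[√295.93 − 1] = 8.101.
y₂ = 8.101 × 1.104 = 8.944 m.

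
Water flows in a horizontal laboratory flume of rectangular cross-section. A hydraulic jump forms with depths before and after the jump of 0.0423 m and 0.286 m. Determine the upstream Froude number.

For a rectangular channel the momentum equation gives q² = ½·g·y₁·y₂·(y₁ + y₂) = ½×9.81×0.0423×0.286×0.328 = 0.0195.
q = √0.0195 = 0.140 m²/s.
V₁ = q/y₁ = 3.30 m/s; Fr₁ = V₁/√(g·y₁) = 5.12.

Fr₁ = 5.12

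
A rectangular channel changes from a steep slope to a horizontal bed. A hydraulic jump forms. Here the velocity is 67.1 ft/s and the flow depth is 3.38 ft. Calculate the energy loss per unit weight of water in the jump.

ΔE = 43.2 ft

Fr₁ = V₁/√(g·y₁) = 67.1/√(32.2×3.38) = 6.43.
Sequent-depth ratio: y₂/y₁ = ½[√(1 + 8Fr₁²) − 1] = ½[√332.0 − 1] = 8.61.
y₂ = 8.61 × 3.38 = 29.1 ft.
q = V₁·y₁ = 67.1 × 3.38 = 227 ft²/s. V₂ = q/y₂ = 227/29.1 = 7.79 ft/s. E₁ = y₁ + V₁²/2g = 73.3 ft; E₂ = y₂ + V₂²/2g = 30.0 ft. ΔE = E₁ − E₂ = 43.2 ft.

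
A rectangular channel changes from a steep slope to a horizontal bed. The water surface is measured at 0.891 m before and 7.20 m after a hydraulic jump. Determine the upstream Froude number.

For a rectangular channel the momentum equation gives q² = ½·g·y₁·y₂·(y₁ + y₂) = ½×9.81×0.891×7.20×8.09 = 255.
q = √255 = 16.0 m²/s.
V₁ = q/y₁ = 17.9 m/s; Fr₁ = V₁/√(g·y₁) = 6.06.

Fr₁ = 6.06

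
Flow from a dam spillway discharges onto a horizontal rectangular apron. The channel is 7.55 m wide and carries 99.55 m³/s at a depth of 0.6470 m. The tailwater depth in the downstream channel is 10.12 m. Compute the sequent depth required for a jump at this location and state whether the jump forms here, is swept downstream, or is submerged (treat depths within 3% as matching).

y₂ = 7.085 m; the jump is submerged

q = Q/b = 99.55/7.55 = 13.19 m²/s; V₁ = q/y₁ = 20.38 m/s. Fr₁ = V₁/√(g·y₁) = 8.089.
Sequent-depth ratio: y₂/y₁ = ½[√(1 + 8Fr₁²) − 1] = ½[√524.48 − 1] = 10.95.
y₂ = 10.95 × 0.6470 = 7.085 m.
Tailwater y_tw = 10.12 m: y_tw > y₂, so the jump is submerged.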